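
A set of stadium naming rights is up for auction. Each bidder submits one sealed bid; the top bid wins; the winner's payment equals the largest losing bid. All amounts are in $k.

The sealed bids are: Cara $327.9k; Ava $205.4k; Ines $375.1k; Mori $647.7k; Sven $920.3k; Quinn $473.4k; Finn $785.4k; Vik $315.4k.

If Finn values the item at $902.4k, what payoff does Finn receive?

Highest bid: Sven at $920.3k, so Sven wins.
Second-highest bid: Finn at $785.4k — that is the price the winner pays.
Finn did not win, so Finn pays nothing and receives nothing: payoff $0k.

$0k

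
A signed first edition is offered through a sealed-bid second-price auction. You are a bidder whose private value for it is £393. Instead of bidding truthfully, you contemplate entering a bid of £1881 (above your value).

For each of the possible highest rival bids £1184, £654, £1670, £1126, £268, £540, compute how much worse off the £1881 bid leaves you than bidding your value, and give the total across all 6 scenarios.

The deviation costs you only when the competing bid falls strictly between £393 and £1881; elsewhere both bids give the same outcome.
£1184: truthful payoff £0, deviation payoff −£791 → loss £791.
£654: truthful payoff £0, deviation payoff −£261 → loss £261.
£1670: truthful payoff £0, deviation payoff −£1277 → loss £1277.
£1126: truthful payoff £0, deviation payoff −£733 → loss £733.
£268: outcomes coincide → loss £0.
£540: truthful payoff £0, deviation payoff −£147 → loss £147.
Total loss = £791 + £261 + £1277 + £733 + £147 = £3209.

£3209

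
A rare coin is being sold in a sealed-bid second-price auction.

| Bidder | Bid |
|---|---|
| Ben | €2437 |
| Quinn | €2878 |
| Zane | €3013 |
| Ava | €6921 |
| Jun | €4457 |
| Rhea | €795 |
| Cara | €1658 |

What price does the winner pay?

€4457

Highest bid: Ava at €6921, so Ava wins.
Second-highest bid: Jun at €4457 — that is the price the winner pays.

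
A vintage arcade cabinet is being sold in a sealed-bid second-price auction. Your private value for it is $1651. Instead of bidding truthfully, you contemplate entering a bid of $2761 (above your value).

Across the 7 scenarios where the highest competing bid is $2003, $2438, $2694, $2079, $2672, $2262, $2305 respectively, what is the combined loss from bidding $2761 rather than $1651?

$4896

The deviation costs you only when the competing bid falls strictly between $1651 and $2761; elsewhere both bids give the same outcome.
$2003: truthful payoff $0, deviation payoff −$352 → loss $352.
$2438: truthful payoff $0, deviation payoff −$787 → loss $787.
$2694: truthful payoff $0, deviation payoff −$1043 → loss $1043.
$2079: truthful payoff $0, deviation payoff −$428 → loss $428.
$2672: truthful payoff $0, deviation payoff −$1021 → loss $1021.
$2262: truthful payoff $0, deviation payoff −$611 → loss $611.
$2305: truthful payoff $0, deviation payoff −$654 → loss $654.
Total loss = $352 + $787 + $1043 + $428 + $1021 + $611 + $654 = $4896.
In a second-price auction your bid sets only whether you win, not what you pay, so bidding your true value is weakly dominant.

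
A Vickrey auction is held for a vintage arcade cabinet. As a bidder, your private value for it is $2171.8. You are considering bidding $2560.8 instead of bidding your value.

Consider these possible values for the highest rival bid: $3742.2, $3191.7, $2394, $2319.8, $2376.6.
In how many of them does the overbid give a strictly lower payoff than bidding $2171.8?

3

The deviation hurts exactly when the highest competing bid lies strictly between $2171.8 and $2560.8 — overbidding then wins at a price above your value.
$3742.2: above both → same outcome either way.
$3191.7: above both → same outcome either way.
$2394: inside the interval → strictly worse (loss $222.2).
$2319.8: inside the interval → strictly worse (loss $148).
$2376.6: inside the interval → strictly worse (loss $204.8).
Count: 3.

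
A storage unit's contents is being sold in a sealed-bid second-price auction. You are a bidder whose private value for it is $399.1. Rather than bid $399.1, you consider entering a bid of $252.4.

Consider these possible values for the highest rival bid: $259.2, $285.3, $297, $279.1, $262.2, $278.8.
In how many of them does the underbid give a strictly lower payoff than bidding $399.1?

The deviation hurts exactly when the highest competing bid lies strictly between $252.4 and $399.1 — underbidding then forfeits a profitable win.
$259.2: inside the interval → strictly worse (loss $139.9).
$285.3: inside the interval → strictly worse (loss $113.8).
$297: inside the interval → strictly worse (loss $102.1).
$279.1: inside the interval → strictly worse (loss $120).
$262.2: inside the interval → strictly worse (loss $136.9).
$278.8: inside the interval → strictly worse (loss $120.3).
Count: 6.

6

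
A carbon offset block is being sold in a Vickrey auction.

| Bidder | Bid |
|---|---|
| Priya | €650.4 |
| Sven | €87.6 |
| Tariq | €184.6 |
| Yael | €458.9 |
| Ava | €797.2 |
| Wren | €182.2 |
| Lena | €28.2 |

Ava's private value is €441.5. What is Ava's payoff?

Highest bid: Ava at €797.2, so Ava wins.
Second-highest bid: Priya at €650.4 — that is the price the winner pays.
Ava's payoff = value − price = €441.5 − €650.4 = −€208.9.

−€208.9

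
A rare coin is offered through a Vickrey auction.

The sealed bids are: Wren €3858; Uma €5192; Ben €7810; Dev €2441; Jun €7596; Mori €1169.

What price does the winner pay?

€7596

Highest bid: Ben at €7810, so Ben wins.
Second-highest bid: Jun at €7596 — that is the price the winner pays.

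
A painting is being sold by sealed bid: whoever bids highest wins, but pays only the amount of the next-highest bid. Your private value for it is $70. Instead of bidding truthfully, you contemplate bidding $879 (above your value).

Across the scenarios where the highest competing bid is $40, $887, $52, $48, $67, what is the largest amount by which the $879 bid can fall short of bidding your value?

$40: same outcome either way → loss $0.
$887: same outcome either way → loss $0.
$52: same outcome either way → loss $0.
$48: same outcome either way → loss $0.
$67: same outcome either way → loss $0.
Maximum loss: $0.

$0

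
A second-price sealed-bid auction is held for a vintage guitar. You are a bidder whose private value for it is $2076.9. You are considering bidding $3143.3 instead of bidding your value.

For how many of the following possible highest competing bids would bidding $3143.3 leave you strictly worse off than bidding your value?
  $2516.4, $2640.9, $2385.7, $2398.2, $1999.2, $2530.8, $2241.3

The deviation hurts exactly when the highest competing bid lies strictly between $2076.9 and $3143.3 — overbidding then wins at a price above your value.
$2516.4: inside the interval → strictly worse (loss $439.5).
$2640.9: inside the interval → strictly worse (loss $564).
$2385.7: inside the interval → strictly worse (loss $308.8).
$2398.2: inside the interval → strictly worse (loss $321.3).
$1999.2: below both → same outcome either way.
$2530.8: inside the interval → strictly worse (loss $453.9).
$2241.3: inside the interval → strictly worse (loss $164.4).
Count: 6.

6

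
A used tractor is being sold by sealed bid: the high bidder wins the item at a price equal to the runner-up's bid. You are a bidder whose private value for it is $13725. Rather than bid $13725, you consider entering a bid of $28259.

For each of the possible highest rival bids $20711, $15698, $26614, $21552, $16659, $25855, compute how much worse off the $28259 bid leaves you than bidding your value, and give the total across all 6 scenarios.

$44739

The deviation costs you only when the competing bid falls strictly between $13725 and $28259; elsewhere both bids give the same outcome.
$20711: truthful payoff $0, deviation payoff −$6986 → loss $6986.
$15698: truthful payoff $0, deviation payoff −$1973 → loss $1973.
$26614: truthful payoff $0, deviation payoff −$12889 → loss $12889.
$21552: truthful payoff $0, deviation payoff −$7827 → loss $7827.
$16659: truthful payoff $0, deviation payoff −$2934 → loss $2934.
$25855: truthful payoff $0, deviation payoff −$12130 → loss $12130.
Total loss = $6986 + $1973 + $12889 + $7827 + $2934 + $12130 = $44739.
In a second-price auction your bid sets only whether you win, not what you pay, so bidding your true value is weakly dominant.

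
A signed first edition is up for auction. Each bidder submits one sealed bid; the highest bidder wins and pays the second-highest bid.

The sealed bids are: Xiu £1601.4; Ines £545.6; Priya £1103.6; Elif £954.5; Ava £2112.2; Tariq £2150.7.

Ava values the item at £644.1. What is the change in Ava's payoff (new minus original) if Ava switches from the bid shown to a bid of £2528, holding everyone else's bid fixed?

−£1506.6

The highest bid among the other bidders is £2150.7; Ava's bid doesn't change that.
Original bid £2112.2: Ava is not highest (top rival bid is £2150.7); payoff £0.
Alternative bid £2528: Ava is highest, pays the top rival bid £2150.7; payoff £644.1 − £2150.7 = −£1506.6.
Change in payoff = −£1506.6 − (£0) = −£1506.6.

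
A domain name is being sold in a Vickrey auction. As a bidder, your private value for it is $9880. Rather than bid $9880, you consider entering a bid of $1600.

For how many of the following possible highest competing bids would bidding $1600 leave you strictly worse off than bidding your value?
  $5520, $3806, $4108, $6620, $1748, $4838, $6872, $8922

8

The deviation hurts exactly when the highest competing bid lies strictly between $1600 and $9880 — underbidding then forfeits a profitable win.
$5520: inside the interval → strictly worse (loss $4360).
$3806: inside the interval → strictly worse (loss $6074).
$4108: inside the interval → strictly worse (loss $5772).
$6620: inside the interval → strictly worse (loss $3260).
$1748: inside the interval → strictly worse (loss $8132).
$4838: inside the interval → strictly worse (loss $5042).
$6872: inside the interval → strictly worse (loss $3008).
$8922: inside the interval → strictly worse (loss $958).
Count: 8.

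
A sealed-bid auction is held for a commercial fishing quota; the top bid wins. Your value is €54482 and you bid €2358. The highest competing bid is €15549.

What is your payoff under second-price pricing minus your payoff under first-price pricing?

Your bid €2358 is below €15549, so you lose under either rule.
Payoff is €0 in both cases; difference = €0.

€0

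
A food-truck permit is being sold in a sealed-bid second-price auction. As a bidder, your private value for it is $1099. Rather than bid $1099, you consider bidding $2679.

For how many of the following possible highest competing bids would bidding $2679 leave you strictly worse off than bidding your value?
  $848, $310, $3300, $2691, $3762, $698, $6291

0

The deviation hurts exactly when the highest competing bid lies strictly between $1099 and $2679 — overbidding then wins at a price above your value.
$848: below both → same outcome either way.
$310: below both → same outcome either way.
$3300: above both → same outcome either way.
$2691: above both → same outcome either way.
$3762: above both → same outcome either way.
$698: below both → same outcome either way.
$6291: above both → same outcome either way.
Count: 0.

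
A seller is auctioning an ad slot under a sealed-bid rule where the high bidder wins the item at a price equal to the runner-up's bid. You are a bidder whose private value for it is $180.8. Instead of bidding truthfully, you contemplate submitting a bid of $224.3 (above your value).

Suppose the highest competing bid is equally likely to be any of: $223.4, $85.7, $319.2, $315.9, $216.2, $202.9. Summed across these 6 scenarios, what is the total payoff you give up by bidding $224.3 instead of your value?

$100.1

The deviation costs you only when the competing bid falls strictly between $180.8 and $224.3; elsewhere both bids give the same outcome.
$223.4: truthful payoff $0, deviation payoff −$42.6 → loss $42.6.
$85.7: outcomes coincide → loss $0.
$319.2: outcomes coincide → loss $0.
$315.9: outcomes coincide → loss $0.
$216.2: truthful payoff $0, deviation payoff −$35.4 → loss $35.4.
$202.9: truthful payoff $0, deviation payoff −$22.1 → loss $22.1.
Total loss = $42.6 + $35.4 + $22.1 = $100.1.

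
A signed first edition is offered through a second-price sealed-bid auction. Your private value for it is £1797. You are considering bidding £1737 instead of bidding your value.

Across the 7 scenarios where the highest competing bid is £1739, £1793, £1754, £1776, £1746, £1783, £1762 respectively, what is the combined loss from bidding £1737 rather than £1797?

£226

The deviation costs you only when the competing bid falls strictly between £1737 and £1797; elsewhere both bids give the same outcome.
£1739: truthful payoff £58, deviation payoff £0 → loss £58.
£1793: truthful payoff £4, deviation payoff £0 → loss £4.
£1754: truthful payoff £43, deviation payoff £0 → loss £43.
£1776: truthful payoff £21, deviation payoff £0 → loss £21.
£1746: truthful payoff £51, deviation payoff £0 → loss £51.
£1783: truthful payoff £14, deviation payoff £0 → loss £14.
£1762: truthful payoff £35, deviation payoff £0 → loss £35.
Total loss = £58 + £4 + £43 + £21 + £51 + £14 + £35 = £226.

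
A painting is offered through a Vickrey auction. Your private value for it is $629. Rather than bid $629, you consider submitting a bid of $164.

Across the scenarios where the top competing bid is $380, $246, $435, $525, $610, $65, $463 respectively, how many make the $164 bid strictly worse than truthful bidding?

The deviation hurts exactly when the highest competing bid lies strictly between $164 and $629 — underbidding then forfeits a profitable win.
$380: inside the interval → strictly worse (loss $249).
$246: inside the interval → strictly worse (loss $383).
$435: inside the interval → strictly worse (loss $194).
$525: inside the interval → strictly worse (loss $104).
$610: inside the interval → strictly worse (loss $19).
$65: below both → same outcome either way.
$463: inside the interval → strictly worse (loss $166).
Count: 6.

6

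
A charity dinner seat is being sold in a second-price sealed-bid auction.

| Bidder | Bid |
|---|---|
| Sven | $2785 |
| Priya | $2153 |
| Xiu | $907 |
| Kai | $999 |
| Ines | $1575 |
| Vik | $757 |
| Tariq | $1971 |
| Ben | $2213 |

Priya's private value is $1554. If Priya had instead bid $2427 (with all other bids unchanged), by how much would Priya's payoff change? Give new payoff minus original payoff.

The highest bid among the other bidders is $2785; Priya's bid doesn't change that.
Original bid $2153: Priya is not highest (top rival bid is $2785); payoff $0.
Alternative bid $2427: Priya is not highest (top rival bid is $2785); payoff $0.
Change in payoff = $0 − ($0) = $0.

$0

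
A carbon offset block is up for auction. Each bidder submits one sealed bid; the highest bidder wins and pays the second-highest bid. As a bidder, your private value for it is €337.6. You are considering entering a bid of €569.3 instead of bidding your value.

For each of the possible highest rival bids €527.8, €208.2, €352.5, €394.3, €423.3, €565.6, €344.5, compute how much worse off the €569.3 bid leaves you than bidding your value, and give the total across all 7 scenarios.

€582.4

The deviation costs you only when the competing bid falls strictly between €337.6 and €569.3; elsewhere both bids give the same outcome.
€527.8: truthful payoff €0, deviation payoff −€190.2 → loss €190.2.
€208.2: outcomes coincide → loss €0.
€352.5: truthful payoff €0, deviation payoff −€14.9 → loss €14.9.
€394.3: truthful payoff €0, deviation payoff −€56.7 → loss €56.7.
€423.3: truthful payoff €0, deviation payoff −€85.7 → loss €85.7.
€565.6: truthful payoff €0, deviation payoff −€228 → loss €228.
€344.5: truthful payoff €0, deviation payoff −€6.9 → loss €6.9.
Total loss = €190.2 + €14.9 + €56.7 + €85.7 + €228 + €6.9 = €582.4.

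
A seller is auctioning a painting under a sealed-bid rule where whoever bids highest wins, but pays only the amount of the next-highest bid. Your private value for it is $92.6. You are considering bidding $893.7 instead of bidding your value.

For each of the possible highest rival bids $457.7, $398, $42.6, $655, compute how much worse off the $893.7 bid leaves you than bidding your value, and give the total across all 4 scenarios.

The deviation costs you only when the competing bid falls strictly between $92.6 and $893.7; elsewhere both bids give the same outcome.
$457.7: truthful payoff $0, deviation payoff −$365.1 → loss $365.1.
$398: truthful payoff $0, deviation payoff −$305.4 → loss $305.4.
$42.6: outcomes coincide → loss $0.
$655: truthful payoff $0, deviation payoff −$562.4 → loss $562.4.
Total loss = $365.1 + $305.4 + $562.4 = $1232.9.
Truthful bidding weakly dominates here: raising your bid can only win items priced above your value, and lowering it can only forfeit items priced below.

$1232.9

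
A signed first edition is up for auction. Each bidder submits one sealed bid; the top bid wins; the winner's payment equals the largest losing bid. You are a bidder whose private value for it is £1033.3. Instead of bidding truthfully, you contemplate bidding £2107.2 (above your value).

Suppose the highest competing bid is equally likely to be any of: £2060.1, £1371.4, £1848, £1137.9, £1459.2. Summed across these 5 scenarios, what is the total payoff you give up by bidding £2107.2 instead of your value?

The deviation costs you only when the competing bid falls strictly between £1033.3 and £2107.2; elsewhere both bids give the same outcome.
£2060.1: truthful payoff £0, deviation payoff −£1026.8 → loss £1026.8.
£1371.4: truthful payoff £0, deviation payoff −£338.1 → loss £338.1.
£1848: truthful payoff £0, deviation payoff −£814.7 → loss £814.7.
£1137.9: truthful payoff £0, deviation payoff −£104.6 → loss £104.6.
£1459.2: truthful payoff £0, deviation payoff −£425.9 → loss £425.9.
Total loss = £1026.8 + £338.1 + £814.7 + £104.6 + £425.9 = £2710.1.

£2710.1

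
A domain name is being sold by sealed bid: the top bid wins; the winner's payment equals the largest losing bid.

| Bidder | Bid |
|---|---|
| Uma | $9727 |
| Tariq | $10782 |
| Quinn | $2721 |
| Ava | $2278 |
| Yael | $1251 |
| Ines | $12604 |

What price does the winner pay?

Highest bid: Ines at $12604, so Ines wins.
Second-highest bid: Tariq at $10782 — that is the price the winner pays.

$10782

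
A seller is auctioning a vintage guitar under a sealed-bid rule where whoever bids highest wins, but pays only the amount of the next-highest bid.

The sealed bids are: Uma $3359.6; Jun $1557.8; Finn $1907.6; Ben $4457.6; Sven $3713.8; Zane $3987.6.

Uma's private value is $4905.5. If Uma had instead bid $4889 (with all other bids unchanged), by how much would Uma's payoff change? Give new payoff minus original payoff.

The highest bid among the other bidders is $4457.6; Uma's bid doesn't change that.
Original bid $3359.6: Uma is not highest (top rival bid is $4457.6); payoff $0.
Alternative bid $4889: Uma is highest, pays the top rival bid $4457.6; payoff $4905.5 − $4457.6 = $447.9.
Change in payoff = $447.9 − ($0) = $447.9.

$447.9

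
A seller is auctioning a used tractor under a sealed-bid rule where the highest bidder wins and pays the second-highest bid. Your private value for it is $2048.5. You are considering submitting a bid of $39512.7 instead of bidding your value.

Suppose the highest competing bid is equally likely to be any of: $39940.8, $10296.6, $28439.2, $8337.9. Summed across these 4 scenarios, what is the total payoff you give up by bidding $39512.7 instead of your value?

The deviation costs you only when the competing bid falls strictly between $2048.5 and $39512.7; elsewhere both bids give the same outcome.
$39940.8: outcomes coincide → loss $0.
$10296.6: truthful payoff $0, deviation payoff −$8248.1 → loss $8248.1.
$28439.2: truthful payoff $0, deviation payoff −$26390.7 → loss $26390.7.
$8337.9: truthful payoff $0, deviation payoff −$6289.4 → loss $6289.4.
Total loss = $8248.1 + $26390.7 + $6289.4 = $40928.2.

$40928.2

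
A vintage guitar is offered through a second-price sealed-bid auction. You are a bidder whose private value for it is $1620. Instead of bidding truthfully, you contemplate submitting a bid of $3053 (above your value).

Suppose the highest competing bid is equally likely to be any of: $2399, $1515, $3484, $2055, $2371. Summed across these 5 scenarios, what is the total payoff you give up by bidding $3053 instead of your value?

The deviation costs you only when the competing bid falls strictly between $1620 and $3053; elsewhere both bids give the same outcome.
$2399: truthful payoff $0, deviation payoff −$779 → loss $779.
$1515: outcomes coincide → loss $0.
$3484: outcomes coincide → loss $0.
$2055: truthful payoff $0, deviation payoff −$435 → loss $435.
$2371: truthful payoff $0, deviation payoff −$751 → loss $751.
Total loss = $779 + $435 + $751 = $1965.

$1965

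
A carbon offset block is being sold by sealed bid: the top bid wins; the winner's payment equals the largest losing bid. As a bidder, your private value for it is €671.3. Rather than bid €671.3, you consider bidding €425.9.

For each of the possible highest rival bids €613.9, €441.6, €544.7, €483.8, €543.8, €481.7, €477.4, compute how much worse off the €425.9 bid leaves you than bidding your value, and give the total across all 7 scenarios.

€1112.2

The deviation costs you only when the competing bid falls strictly between €425.9 and €671.3; elsewhere both bids give the same outcome.
€613.9: truthful payoff €57.4, deviation payoff €0 → loss €57.4.
€441.6: truthful payoff €229.7, deviation payoff €0 → loss €229.7.
€544.7: truthful payoff €126.6, deviation payoff €0 → loss €126.6.
€483.8: truthful payoff €187.5, deviation payoff €0 → loss €187.5.
€543.8: truthful payoff €127.5, deviation payoff €0 → loss €127.5.
€481.7: truthful payoff €189.6, deviation payoff €0 → loss €189.6.
€477.4: truthful payoff €193.9, deviation payoff €0 → loss €193.9.
Total loss = €57.4 + €229.7 + €126.6 + €187.5 + €127.5 + €189.6 + €193.9 = €1112.2.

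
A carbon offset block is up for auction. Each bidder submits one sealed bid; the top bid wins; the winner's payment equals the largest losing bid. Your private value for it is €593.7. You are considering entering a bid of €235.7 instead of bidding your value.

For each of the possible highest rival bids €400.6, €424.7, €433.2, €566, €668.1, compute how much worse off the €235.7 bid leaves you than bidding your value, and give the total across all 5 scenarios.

€550.3

The deviation costs you only when the competing bid falls strictly between €235.7 and €593.7; elsewhere both bids give the same outcome.
€400.6: truthful payoff €193.1, deviation payoff €0 → loss €193.1.
€424.7: truthful payoff €169, deviation payoff €0 → loss €169.
€433.2: truthful payoff €160.5, deviation payoff €0 → loss €160.5.
€566: truthful payoff €27.7, deviation payoff €0 → loss €27.7.
€668.1: outcomes coincide → loss €0.
Total loss = €193.1 + €169 + €160.5 + €27.7 = €550.3.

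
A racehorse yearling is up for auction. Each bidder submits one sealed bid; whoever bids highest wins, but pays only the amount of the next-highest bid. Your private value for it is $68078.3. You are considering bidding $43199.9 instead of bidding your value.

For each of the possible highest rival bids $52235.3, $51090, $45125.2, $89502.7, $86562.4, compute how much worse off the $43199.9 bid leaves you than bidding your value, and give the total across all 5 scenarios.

The deviation costs you only when the competing bid falls strictly between $43199.9 and $68078.3; elsewhere both bids give the same outcome.
$52235.3: truthful payoff $15843, deviation payoff $0 → loss $15843.
$51090: truthful payoff $16988.3, deviation payoff $0 → loss $16988.3.
$45125.2: truthful payoff $22953.1, deviation payoff $0 → loss $22953.1.
$89502.7: outcomes coincide → loss $0.
$86562.4: outcomes coincide → loss $0.
Total loss = $15843 + $16988.3 + $22953.1 = $55784.4.
Because the price is fixed by the runner-up's bid, deviating from your value can only change a good outcome into a bad one — never the reverse.

$55784.4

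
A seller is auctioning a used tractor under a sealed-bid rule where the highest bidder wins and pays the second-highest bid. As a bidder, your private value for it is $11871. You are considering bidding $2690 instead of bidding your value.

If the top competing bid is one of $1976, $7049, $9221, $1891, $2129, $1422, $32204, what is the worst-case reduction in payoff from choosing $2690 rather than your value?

$1976: same outcome either way → loss $0.
$7049: truthful gives $4822, deviation gives $0 → loss $4822.
$9221: truthful gives $2650, deviation gives $0 → loss $2650.
$1891: same outcome either way → loss $0.
$2129: same outcome either way → loss $0.
$1422: same outcome either way → loss $0.
$32204: same outcome either way → loss $0.
Maximum loss: $4822.

$4822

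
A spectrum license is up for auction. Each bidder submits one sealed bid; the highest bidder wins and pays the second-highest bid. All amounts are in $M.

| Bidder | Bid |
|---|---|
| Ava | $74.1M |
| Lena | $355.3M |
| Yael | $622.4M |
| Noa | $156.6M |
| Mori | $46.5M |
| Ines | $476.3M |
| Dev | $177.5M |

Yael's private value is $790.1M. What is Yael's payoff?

Highest bid: Yael at $622.4M, so Yael wins.
Second-highest bid: Ines at $476.3M — that is the price the winner pays.
Yael's payoff = value − price = $790.1M − $476.3M = $313.8M.

$313.8M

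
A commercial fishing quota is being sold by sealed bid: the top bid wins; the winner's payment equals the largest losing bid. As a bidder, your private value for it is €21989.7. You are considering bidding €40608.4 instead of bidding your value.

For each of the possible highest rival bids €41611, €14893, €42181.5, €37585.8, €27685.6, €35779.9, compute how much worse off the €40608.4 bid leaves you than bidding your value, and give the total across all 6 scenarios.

The deviation costs you only when the competing bid falls strictly between €21989.7 and €40608.4; elsewhere both bids give the same outcome.
€41611: outcomes coincide → loss €0.
€14893: outcomes coincide → loss €0.
€42181.5: outcomes coincide → loss €0.
€37585.8: truthful payoff €0, deviation payoff −€15596.1 → loss €15596.1.
€27685.6: truthful payoff €0, deviation payoff −€5695.9 → loss €5695.9.
€35779.9: truthful payoff €0, deviation payoff −€13790.2 → loss €13790.2.
Total loss = €15596.1 + €5695.9 + €13790.2 = €35082.2.

€35082.2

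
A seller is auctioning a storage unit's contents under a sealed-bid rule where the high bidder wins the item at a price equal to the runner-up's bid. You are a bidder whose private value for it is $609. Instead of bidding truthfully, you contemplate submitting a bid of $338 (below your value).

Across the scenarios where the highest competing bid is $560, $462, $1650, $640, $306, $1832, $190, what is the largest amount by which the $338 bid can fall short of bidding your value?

$560: truthful gives $49, deviation gives $0 → loss $49.
$462: truthful gives $147, deviation gives $0 → loss $147.
$1650: same outcome either way → loss $0.
$640: same outcome either way → loss $0.
$306: same outcome either way → loss $0.
$1832: same outcome either way → loss $0.
$190: same outcome either way → loss $0.
Maximum loss: $147.

$147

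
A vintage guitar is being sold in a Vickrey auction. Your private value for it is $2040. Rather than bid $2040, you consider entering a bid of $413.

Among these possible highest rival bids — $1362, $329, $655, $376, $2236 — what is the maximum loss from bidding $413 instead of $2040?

$1362: truthful gives $678, deviation gives $0 → loss $678.
$329: same outcome either way → loss $0.
$655: truthful gives $1385, deviation gives $0 → loss $1385.
$376: same outcome either way → loss $0.
$2236: same outcome either way → loss $0.
Maximum loss: $1385.

$1385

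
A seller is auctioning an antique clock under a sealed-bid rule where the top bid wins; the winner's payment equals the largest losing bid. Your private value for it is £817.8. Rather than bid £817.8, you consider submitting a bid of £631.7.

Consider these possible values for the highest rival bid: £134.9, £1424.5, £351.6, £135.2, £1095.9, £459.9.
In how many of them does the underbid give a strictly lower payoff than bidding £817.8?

The deviation hurts exactly when the highest competing bid lies strictly between £631.7 and £817.8 — underbidding then forfeits a profitable win.
£134.9: below both → same outcome either way.
£1424.5: above both → same outcome either way.
£351.6: below both → same outcome either way.
£135.2: below both → same outcome either way.
£1095.9: above both → same outcome either way.
£459.9: below both → same outcome either way.
Count: 0.

0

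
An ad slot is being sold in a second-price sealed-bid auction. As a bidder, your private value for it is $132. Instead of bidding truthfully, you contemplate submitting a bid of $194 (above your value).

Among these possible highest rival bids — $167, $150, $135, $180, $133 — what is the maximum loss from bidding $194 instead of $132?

$167: truthful gives $0, deviation gives −$35 → loss $35.
$150: truthful gives $0, deviation gives −$18 → loss $18.
$135: truthful gives $0, deviation gives −$3 → loss $3.
$180: truthful gives $0, deviation gives −$48 → loss $48.
$133: truthful gives $0, deviation gives −$1 → loss $1.
Maximum loss: $48.

$48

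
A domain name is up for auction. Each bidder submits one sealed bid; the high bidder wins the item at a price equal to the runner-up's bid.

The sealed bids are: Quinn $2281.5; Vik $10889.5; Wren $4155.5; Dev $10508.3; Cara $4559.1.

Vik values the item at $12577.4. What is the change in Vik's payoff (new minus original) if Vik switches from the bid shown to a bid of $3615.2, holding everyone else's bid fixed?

The highest bid among the other bidders is $10508.3; Vik's bid doesn't change that.
Original bid $10889.5: Vik is highest, pays the top rival bid $10508.3; payoff $12577.4 − $10508.3 = $2069.1.
Alternative bid $3615.2: Vik is not highest (top rival bid is $10508.3); payoff $0.
Change in payoff = $0 − ($2069.1) = −$2069.1.

−$2069.1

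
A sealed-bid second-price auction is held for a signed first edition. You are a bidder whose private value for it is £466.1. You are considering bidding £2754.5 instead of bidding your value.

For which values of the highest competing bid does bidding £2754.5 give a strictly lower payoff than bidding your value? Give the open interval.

(£466.1, £2754.5)

If the competing bid is below £466.1, both bids win at the same price — no difference.
If it is above £2754.5, both bids lose — no difference.
If it lies strictly between £466.1 and £2754.5, bidding your value loses (payoff 0) while bidding £2754.5 wins at a price above your value (payoff negative).
So the deviation strictly hurts on the open interval (£466.1, £2754.5).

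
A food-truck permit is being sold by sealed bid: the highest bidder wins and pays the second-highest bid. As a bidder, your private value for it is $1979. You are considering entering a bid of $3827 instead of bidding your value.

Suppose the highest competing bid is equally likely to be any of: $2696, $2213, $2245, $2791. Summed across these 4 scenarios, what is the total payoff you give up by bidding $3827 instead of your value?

The deviation costs you only when the competing bid falls strictly between $1979 and $3827; elsewhere both bids give the same outcome.
$2696: truthful payoff $0, deviation payoff −$717 → loss $717.
$2213: truthful payoff $0, deviation payoff −$234 → loss $234.
$2245: truthful payoff $0, deviation payoff −$266 → loss $266.
$2791: truthful payoff $0, deviation payoff −$812 → loss $812.
Total loss = $717 + $234 + $266 + $812 = $2029.
Truthful bidding weakly dominates here: raising your bid can only win items priced above your value, and lowering it can only forfeit items priced below.

$2029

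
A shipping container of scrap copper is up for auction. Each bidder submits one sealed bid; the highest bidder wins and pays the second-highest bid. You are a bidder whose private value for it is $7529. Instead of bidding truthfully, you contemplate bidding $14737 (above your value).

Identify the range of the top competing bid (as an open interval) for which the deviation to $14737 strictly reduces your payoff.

($7529, $14737)

If the competing bid is below $7529, both bids win at the same price — no difference.
If it is above $14737, both bids lose — no difference.
If it lies strictly between $7529 and $14737, bidding your value loses (payoff 0) while bidding $14737 wins at a price above your value (payoff negative).
So the deviation strictly hurts on the open interval ($7529, $14737).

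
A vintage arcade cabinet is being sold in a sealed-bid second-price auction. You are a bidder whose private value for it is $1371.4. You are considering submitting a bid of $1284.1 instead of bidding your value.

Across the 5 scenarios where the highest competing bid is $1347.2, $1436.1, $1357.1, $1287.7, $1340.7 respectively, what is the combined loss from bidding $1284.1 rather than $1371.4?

The deviation costs you only when the competing bid falls strictly between $1284.1 and $1371.4; elsewhere both bids give the same outcome.
$1347.2: truthful payoff $24.2, deviation payoff $0 → loss $24.2.
$1436.1: outcomes coincide → loss $0.
$1357.1: truthful payoff $14.3, deviation payoff $0 → loss $14.3.
$1287.7: truthful payoff $83.7, deviation payoff $0 → loss $83.7.
$1340.7: truthful payoff $30.7, deviation payoff $0 → loss $30.7.
Total loss = $24.2 + $14.3 + $83.7 + $30.7 = $152.9.

$152.9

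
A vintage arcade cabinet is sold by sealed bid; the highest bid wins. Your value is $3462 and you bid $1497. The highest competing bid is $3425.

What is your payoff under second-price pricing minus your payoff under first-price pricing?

$0

Your bid $1497 is below $3425, so you lose under either rule.
Payoff is $0 in both cases; difference = $0.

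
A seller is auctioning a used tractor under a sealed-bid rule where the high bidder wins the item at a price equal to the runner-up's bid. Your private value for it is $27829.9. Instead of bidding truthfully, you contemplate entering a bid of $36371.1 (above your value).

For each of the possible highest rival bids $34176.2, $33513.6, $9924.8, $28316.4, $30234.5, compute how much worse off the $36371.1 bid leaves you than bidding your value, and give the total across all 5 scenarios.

$14921.1

The deviation costs you only when the competing bid falls strictly between $27829.9 and $36371.1; elsewhere both bids give the same outcome.
$34176.2: truthful payoff $0, deviation payoff −$6346.3 → loss $6346.3.
$33513.6: truthful payoff $0, deviation payoff −$5683.7 → loss $5683.7.
$9924.8: outcomes coincide → loss $0.
$28316.4: truthful payoff $0, deviation payoff −$486.5 → loss $486.5.
$30234.5: truthful payoff $0, deviation payoff −$2404.6 → loss $2404.6.
Total loss = $6346.3 + $5683.7 + $486.5 + $2404.6 = $14921.1.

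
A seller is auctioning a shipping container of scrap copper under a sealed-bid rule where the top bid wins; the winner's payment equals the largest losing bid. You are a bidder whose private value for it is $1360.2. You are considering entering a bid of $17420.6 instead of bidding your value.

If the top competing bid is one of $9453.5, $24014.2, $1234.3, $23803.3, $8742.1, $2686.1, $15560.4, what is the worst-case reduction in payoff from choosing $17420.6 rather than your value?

$9453.5: truthful gives $0, deviation gives −$8093.3 → loss $8093.3.
$24014.2: same outcome either way → loss $0.
$1234.3: same outcome either way → loss $0.
$23803.3: same outcome either way → loss $0.
$8742.1: truthful gives $0, deviation gives −$7381.9 → loss $7381.9.
$2686.1: truthful gives $0, deviation gives −$1325.9 → loss $1325.9.
$15560.4: truthful gives $0, deviation gives −$14200.2 → loss $14200.2.
Maximum loss: $14200.2.

$14200.2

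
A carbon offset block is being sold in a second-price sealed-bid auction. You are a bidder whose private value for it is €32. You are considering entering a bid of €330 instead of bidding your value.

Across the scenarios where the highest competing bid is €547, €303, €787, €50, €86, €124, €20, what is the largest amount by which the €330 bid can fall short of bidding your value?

€547: same outcome either way → loss €0.
€303: truthful gives €0, deviation gives −€271 → loss €271.
€787: same outcome either way → loss €0.
€50: truthful gives €0, deviation gives −€18 → loss €18.
€86: truthful gives €0, deviation gives −€54 → loss €54.
€124: truthful gives €0, deviation gives −€92 → loss €92.
€20: same outcome either way → loss €0.
Maximum loss: €271.

€271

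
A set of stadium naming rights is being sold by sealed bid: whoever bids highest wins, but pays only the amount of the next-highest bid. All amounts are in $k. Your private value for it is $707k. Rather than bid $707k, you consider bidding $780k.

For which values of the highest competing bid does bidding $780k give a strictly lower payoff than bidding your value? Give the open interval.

If the competing bid is below $707k, both bids win at the same price — no difference.
If it is above $780k, both bids lose — no difference.
If it lies strictly between $707k and $780k, bidding your value loses (payoff 0) while bidding $780k wins at a price above your value (payoff negative).
So the deviation strictly hurts on the open interval ($707k, $780k).

($707k, $780k)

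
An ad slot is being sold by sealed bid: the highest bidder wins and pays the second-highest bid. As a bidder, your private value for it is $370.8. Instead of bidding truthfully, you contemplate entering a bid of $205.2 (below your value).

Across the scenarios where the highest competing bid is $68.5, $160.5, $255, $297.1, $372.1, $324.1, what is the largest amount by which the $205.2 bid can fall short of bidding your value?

$115.8

$68.5: same outcome either way → loss $0.
$160.5: same outcome either way → loss $0.
$255: truthful gives $115.8, deviation gives $0 → loss $115.8.
$297.1: truthful gives $73.7, deviation gives $0 → loss $73.7.
$372.1: same outcome either way → loss $0.
$324.1: truthful gives $46.7, deviation gives $0 → loss $46.7.
Maximum loss: $115.8.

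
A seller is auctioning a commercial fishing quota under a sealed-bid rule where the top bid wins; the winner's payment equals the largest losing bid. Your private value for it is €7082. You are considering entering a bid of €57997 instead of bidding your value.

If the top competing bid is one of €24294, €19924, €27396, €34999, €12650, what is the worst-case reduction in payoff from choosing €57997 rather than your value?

€24294: truthful gives €0, deviation gives −€17212 → loss €17212.
€19924: truthful gives €0, deviation gives −€12842 → loss €12842.
€27396: truthful gives €0, deviation gives −€20314 → loss €20314.
€34999: truthful gives €0, deviation gives −€27917 → loss €27917.
€12650: truthful gives €0, deviation gives −€5568 → loss €5568.
Maximum loss: €27917.

€27917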